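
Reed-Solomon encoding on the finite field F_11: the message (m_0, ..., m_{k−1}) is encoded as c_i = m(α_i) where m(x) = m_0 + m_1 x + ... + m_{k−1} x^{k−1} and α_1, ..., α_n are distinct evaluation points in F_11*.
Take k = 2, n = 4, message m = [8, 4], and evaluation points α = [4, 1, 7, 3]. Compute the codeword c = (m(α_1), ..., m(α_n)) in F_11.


c = [2, 1, 3, 9]

Message polynomial: m(x) = 8 + 4·x (mod 11).
For each evaluation point α_i, compute m(α_i) mod 11:
  α_1 = 4: Horner steps 4 → 2, so m(4) = 2.
  α_2 = 1: Horner steps 4 → 1, so m(1) = 1.
  α_3 = 7: Horner steps 4 → 3, so m(7) = 3.
  α_4 = 3: Horner steps 4 → 9, so m(3) = 9.
Codeword c = [2, 1, 3, 9] ∈ F_11^4.


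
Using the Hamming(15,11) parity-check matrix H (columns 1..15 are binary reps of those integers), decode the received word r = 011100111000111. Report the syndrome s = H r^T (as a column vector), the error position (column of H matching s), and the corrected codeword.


s = (1, 1, 1, 1)^T, error position = 15, corrected codeword c = 011100111000110

Compute s = H r^T mod 2 one row at a time:
  s_1 = 1 + 1 + 0 + 0 + 0 + 1 + 1 + 1 = 5 ≡ 1 (mod 2).
  s_2 = 1 + 0 + 0 + 1 + 0 + 1 + 1 + 1 = 5 ≡ 1 (mod 2).
  s_3 = 1 + 1 + 0 + 1 + 0 + 0 + 1 + 1 = 5 ≡ 1 (mod 2).
  s_4 = 0 + 1 + 0 + 1 + 1 + 0 + 1 + 1 = 5 ≡ 1 (mod 2).
s = (1, 1, 1, 1)^T — this equals column 15 of H (binary 1111), so error is at position 15.
Correct: flip bit 15 of r = 011100111000111 to get c = 011100111000110.


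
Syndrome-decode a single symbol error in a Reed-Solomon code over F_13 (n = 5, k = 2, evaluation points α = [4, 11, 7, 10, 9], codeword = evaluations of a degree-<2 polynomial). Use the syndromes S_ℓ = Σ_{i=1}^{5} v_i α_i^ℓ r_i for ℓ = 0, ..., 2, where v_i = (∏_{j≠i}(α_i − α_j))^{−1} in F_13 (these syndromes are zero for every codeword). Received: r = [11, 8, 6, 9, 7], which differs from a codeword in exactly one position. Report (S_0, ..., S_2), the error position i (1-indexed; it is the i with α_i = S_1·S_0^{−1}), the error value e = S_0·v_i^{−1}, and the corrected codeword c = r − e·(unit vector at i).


S = (1, 10, 9), error at position 4, error magnitude e = 8, c = [11, 8, 6, 1, 7].

Step 1: column multipliers v_i = (∏_{j≠i}(α_i − α_j))^{−1} mod 13.
  i = 1 (α = 4): (4−11)(4−7)(4−10)(4−9) = (−7)·(−3)·(−6)·(−5) = 630 ≡ 6, so v_1 = 6^{−1} = 11 (mod 13).
  i = 2 (α = 11): (11−4)(11−7)(11−10)(11−9) = 7·4·1·2 = 56 ≡ 4, so v_2 = 4^{−1} = 10 (mod 13).
  i = 3 (α = 7): (7−4)(7−11)(7−10)(7−9) = 3·(−4)·(−3)·(−2) = −72 ≡ 6, so v_3 = 6^{−1} = 11 (mod 13).
  i = 4 (α = 10): (10−4)(10−11)(10−7)(10−9) = 6·(−1)·3·1 = −18 ≡ 8, so v_4 = 8^{−1} = 5 (mod 13).
  i = 5 (α = 9): (9−4)(9−11)(9−7)(9−10) = 5·(−2)·2·(−1) = 20 ≡ 7, so v_5 = 7^{−1} = 2 (mod 13).
  v = [11, 10, 11, 5, 2].
Step 2: syndromes of r = [11, 8, 6, 9, 7] (all sums mod 13).
  S_0 = Σ v_i r_i = 11·11 + 10·8 + 11·6 + 5·9 + 2·7 = 326 ≡ 1.
  S_1 = Σ v_i α_i r_i = 11·4·11 + 10·11·8 + 11·7·6 + 5·10·9 + 2·9·7 = 2402 ≡ 10.
  α_i^2 mod 13 = [3, 4, 10, 9, 3].
  S_2 = Σ v_i α_i^2 r_i = 11·3·11 + 10·4·8 + 11·10·6 + 5·9·9 + 2·3·7 = 1790 ≡ 9.
  S = (1, 10, 9) ≠ 0, so r is not a codeword (an error is present).
Step 3: locate the error. For a single error e at position i, S_ℓ = v_i·e·α_i^ℓ, so α_err = S_1/S_0.
  S_0^{−1} = 1^{−1} = 1 (mod 13), so α_err = 10·1 = 10 ≡ 10 = α_4. Error position i = 4.
  Consistency check: S_2/S_1 = 9·4 = 36 ≡ 10 = α_err ✓ (single-error assumption holds).
Step 4: error magnitude e = S_0/v_4 = S_0·∏_{j≠4}(α_4 − α_j) = 1·8 = 8 ≡ 8 (mod 13).
Step 5: correct position 4: c_4 = r_4 − e = 9 − 8 ≡ 1 (mod 13). Hence c = [11, 8, 6, 1, 7].
  Check: interpolating c through the α_i gives m(x) = 9 + 7·x (degree < 2) with m(α_i) = c_i for every i, so c is indeed a codeword.


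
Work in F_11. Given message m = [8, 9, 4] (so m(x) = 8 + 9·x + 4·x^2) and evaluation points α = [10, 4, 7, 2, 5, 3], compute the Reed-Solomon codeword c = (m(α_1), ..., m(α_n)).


c = [3, 9, 3, 9, 10, 5]

Message polynomial: m(x) = 8 + 9·x + 4·x^2 (mod 11).
For each evaluation point α_i, compute m(α_i) mod 11:
  α_1 = 10: Horner steps 4 → 5 → 3, so m(10) = 3.
  α_2 = 4: Horner steps 4 → 3 → 9, so m(4) = 9.
  α_3 = 7: Horner steps 4 → 4 → 3, so m(7) = 3.
  α_4 = 2: Horner steps 4 → 6 → 9, so m(2) = 9.
  α_5 = 5: Horner steps 4 → 7 → 10, so m(5) = 10.
  α_6 = 3: Horner steps 4 → 10 → 5, so m(3) = 5.
Codeword c = [3, 9, 3, 9, 10, 5] ∈ F_11^6.


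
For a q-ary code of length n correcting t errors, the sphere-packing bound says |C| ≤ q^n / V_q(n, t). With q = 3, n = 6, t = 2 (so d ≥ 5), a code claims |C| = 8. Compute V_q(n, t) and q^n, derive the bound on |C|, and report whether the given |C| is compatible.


V_q(n, t) = 73, q^n = 729, Hamming bound = 9, |C| = 8 ≤ bound (satisfied).

Step 1: Compute V_q(n, t) = Σ_{j=0}^2 C(n, j) (q−1)^j.
  j = 0: C(6,0)·(2)^0 = 1·1 = 1.
  j = 1: C(6,1)·(2)^1 = 6·2 = 12.
  j = 2: C(6,2)·(2)^2 = 15·4 = 60.
  V_q(n, t) = 1 + 12 + 60 = 73.
Step 2: q^n = 3^6 = 729.
Step 3: Hamming bound ⌊q^n / V_q(n,t)⌋ = ⌊729/73⌋ = 9.
Step 4: Compare |C| = 8 to 9: satisfied.
The claimed |C| lies below the Hamming bound.


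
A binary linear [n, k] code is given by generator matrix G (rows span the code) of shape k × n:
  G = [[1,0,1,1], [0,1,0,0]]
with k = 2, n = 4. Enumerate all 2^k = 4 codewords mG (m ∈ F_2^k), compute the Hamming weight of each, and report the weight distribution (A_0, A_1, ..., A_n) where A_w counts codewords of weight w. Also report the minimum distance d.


Weight distribution: A_0 = 1, A_1 = 1, A_3 = 1, A_4 = 1. Minimum distance d = 1.

Enumerate all 2^2 = 4 messages m ∈ F_2^2.
For each, compute codeword c = mG in F_2^4, then tally its weight.
  m = 00 → c = 0000, weight = 0.
  m = 10 → c = 1011, weight = 3.
  m = 01 → c = 0100, weight = 1.
  m = 11 → c = 1111, weight = 4.
Tally weights:
  weight 0: 1 codewords.
  weight 1: 1 codewords.
  weight 3: 1 codewords.
  weight 4: 1 codewords.
Minimum distance d = smallest w > 0 with A_w > 0 = 1.
Sanity: Σ A_w = 4 = 2^2 = 4 ✓.


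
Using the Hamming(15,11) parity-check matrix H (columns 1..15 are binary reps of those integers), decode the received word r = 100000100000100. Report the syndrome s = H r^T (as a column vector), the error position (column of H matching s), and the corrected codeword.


s = (1, 0, 1, 1)^T, error position = 11, corrected codeword c = 100000100010100

Compute s = H r^T mod 2 one row at a time:
  s_1 = 0 + 0 + 0 + 0 + 0 + 1 + 0 + 0 = 1 ≡ 1 (mod 2).
  s_2 = 0 + 0 + 0 + 1 + 0 + 1 + 0 + 0 = 2 ≡ 0 (mod 2).
  s_3 = 0 + 0 + 0 + 1 + 0 + 0 + 0 + 0 = 1 ≡ 1 (mod 2).
  s_4 = 1 + 0 + 0 + 1 + 0 + 0 + 1 + 0 = 3 ≡ 1 (mod 2).
s = (1, 0, 1, 1)^T — this equals column 11 of H (binary 1011), so error is at position 11.
Correct: flip bit 11 of r = 100000100000100 to get c = 100000100010100.


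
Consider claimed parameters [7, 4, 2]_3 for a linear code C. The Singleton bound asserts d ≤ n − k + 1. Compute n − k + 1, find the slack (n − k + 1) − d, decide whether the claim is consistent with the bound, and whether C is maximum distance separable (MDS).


Singleton RHS = n − k + 1 = 4, slack = 2, bound satisfied, not MDS.

Singleton bound: d ≤ n − k + 1.
Here n = 7, k = 4, so n − k + 1 = 4.
Given d = 2, check d ≤ 4: YES.
Slack = (n − k + 1) − d = 2.
The code is NOT MDS (slack = 2 > 0).
Description: the claimed parameters are [7, 4, 2]_3; such a code would be non-MDS.


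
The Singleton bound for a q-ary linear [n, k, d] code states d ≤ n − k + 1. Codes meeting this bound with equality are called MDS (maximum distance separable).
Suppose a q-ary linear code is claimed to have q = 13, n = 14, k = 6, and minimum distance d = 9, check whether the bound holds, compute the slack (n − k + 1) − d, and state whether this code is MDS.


Singleton RHS = n − k + 1 = 9, slack = 0, bound satisfied, MDS.

Singleton bound: d ≤ n − k + 1.
Here n = 14, k = 6, so n − k + 1 = 9.
Given d = 9, check d ≤ 9: YES.
Slack = (n − k + 1) − d = 0.
The code is MDS (slack = 0).
Description: the claimed parameters are [14, 6, 9]_13; such a code would be MDS (meets Singleton bound).


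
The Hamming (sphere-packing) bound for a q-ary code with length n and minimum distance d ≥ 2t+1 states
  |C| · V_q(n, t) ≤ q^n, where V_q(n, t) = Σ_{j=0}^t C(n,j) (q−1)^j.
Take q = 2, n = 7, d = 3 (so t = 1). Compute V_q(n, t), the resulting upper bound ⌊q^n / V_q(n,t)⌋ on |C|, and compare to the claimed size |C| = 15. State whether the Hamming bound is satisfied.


V_q(n, t) = 8, q^n = 128, Hamming bound = 16, |C| = 15 ≤ bound (satisfied).

Step 1: Compute V_q(n, t) = Σ_{j=0}^1 C(n, j) (q−1)^j.
  j = 0: C(7,0)·(1)^0 = 1·1 = 1.
  j = 1: C(7,1)·(1)^1 = 7·1 = 7.
  V_q(n, t) = 1 + 7 = 8.
Step 2: q^n = 2^7 = 128.
Step 3: Hamming bound ⌊q^n / V_q(n,t)⌋ = ⌊128/8⌋ = 16.
Step 4: Compare |C| = 15 to 16: satisfied.
The claimed |C| lies below the Hamming bound.


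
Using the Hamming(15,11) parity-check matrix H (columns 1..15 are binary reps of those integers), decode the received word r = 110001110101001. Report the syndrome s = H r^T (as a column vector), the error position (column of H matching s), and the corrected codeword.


s = (0, 0, 1, 1)^T, error position = 3, corrected codeword c = 111001110101001

Compute s = H r^T mod 2 one row at a time:
  s_1 = 1 + 0 + 1 + 0 + 1 + 0 + 0 + 1 = 4 ≡ 0 (mod 2).
  s_2 = 0 + 0 + 1 + 1 + 1 + 0 + 0 + 1 = 4 ≡ 0 (mod 2).
  s_3 = 1 + 0 + 1 + 1 + 1 + 0 + 0 + 1 = 5 ≡ 1 (mod 2).
  s_4 = 1 + 0 + 0 + 1 + 0 + 0 + 0 + 1 = 3 ≡ 1 (mod 2).
s = (0, 0, 1, 1)^T — this equals column 3 of H (binary 0011), so error is at position 3.
Correct: flip bit 3 of r = 110001110101001 to get c = 111001110101001.


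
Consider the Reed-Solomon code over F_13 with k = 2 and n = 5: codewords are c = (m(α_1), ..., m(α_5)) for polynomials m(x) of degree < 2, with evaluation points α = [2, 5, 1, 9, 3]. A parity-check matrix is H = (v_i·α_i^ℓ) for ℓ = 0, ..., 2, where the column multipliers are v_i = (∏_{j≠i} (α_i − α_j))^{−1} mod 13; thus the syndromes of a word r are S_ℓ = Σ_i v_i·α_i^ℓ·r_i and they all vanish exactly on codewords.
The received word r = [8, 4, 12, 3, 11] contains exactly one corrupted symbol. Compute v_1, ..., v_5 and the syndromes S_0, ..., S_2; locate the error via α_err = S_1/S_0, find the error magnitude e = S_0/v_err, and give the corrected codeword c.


S = (6, 6, 6), error at position 3, error magnitude e = 7, c = [8, 4, 5, 3, 11].

Step 1: column multipliers v_i = (∏_{j≠i}(α_i − α_j))^{−1} mod 13.
  i = 1 (α = 2): (2−5)(2−1)(2−9)(2−3) = (−3)·1·(−7)·(−1) = −21 ≡ 5, so v_1 = 5^{−1} = 8 (mod 13).
  i = 2 (α = 5): (5−2)(5−1)(5−9)(5−3) = 3·4·(−4)·2 = −96 ≡ 8, so v_2 = 8^{−1} = 5 (mod 13).
  i = 3 (α = 1): (1−2)(1−5)(1−9)(1−3) = (−1)·(−4)·(−8)·(−2) = 64 ≡ 12, so v_3 = 12^{−1} = 12 (mod 13).
  i = 4 (α = 9): (9−2)(9−5)(9−1)(9−3) = 7·4·8·6 = 1344 ≡ 5, so v_4 = 5^{−1} = 8 (mod 13).
  i = 5 (α = 3): (3−2)(3−5)(3−1)(3−9) = 1·(−2)·2·(−6) = 24 ≡ 11, so v_5 = 11^{−1} = 6 (mod 13).
  v = [8, 5, 12, 8, 6].
Step 2: syndromes of r = [8, 4, 12, 3, 11] (all sums mod 13).
  S_0 = Σ v_i r_i = 8·8 + 5·4 + 12·12 + 8·3 + 6·11 = 318 ≡ 6.
  S_1 = Σ v_i α_i r_i = 8·2·8 + 5·5·4 + 12·1·12 + 8·9·3 + 6·3·11 = 786 ≡ 6.
  α_i^2 mod 13 = [4, 12, 1, 3, 9].
  S_2 = Σ v_i α_i^2 r_i = 8·4·8 + 5·12·4 + 12·1·12 + 8·3·3 + 6·9·11 = 1306 ≡ 6.
  S = (6, 6, 6) ≠ 0, so r is not a codeword (an error is present).
Step 3: locate the error. For a single error e at position i, S_ℓ = v_i·e·α_i^ℓ, so α_err = S_1/S_0.
  S_0^{−1} = 6^{−1} = 11 (mod 13), so α_err = 6·11 = 66 ≡ 1 = α_3. Error position i = 3.
  Consistency check: S_2/S_1 = 6·11 = 66 ≡ 1 = α_err ✓ (single-error assumption holds).
Step 4: error magnitude e = S_0/v_3 = S_0·∏_{j≠3}(α_3 − α_j) = 6·12 = 72 ≡ 7 (mod 13).
Step 5: correct position 3: c_3 = r_3 − e = 12 − 7 ≡ 5 (mod 13). Hence c = [8, 4, 5, 3, 11].
  Check: interpolating c through the α_i gives m(x) = 2 + 3·x (degree < 2) with m(α_i) = c_i for every i, so c is indeed a codeword.


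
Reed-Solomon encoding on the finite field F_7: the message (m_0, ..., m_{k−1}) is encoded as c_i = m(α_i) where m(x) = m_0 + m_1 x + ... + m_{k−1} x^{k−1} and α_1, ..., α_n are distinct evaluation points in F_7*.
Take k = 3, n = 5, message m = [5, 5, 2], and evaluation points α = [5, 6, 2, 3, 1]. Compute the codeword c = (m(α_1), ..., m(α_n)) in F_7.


c = [3, 2, 2, 3, 5]

Message polynomial: m(x) = 5 + 5·x + 2·x^2 (mod 7).
For each evaluation point α_i, compute m(α_i) mod 7:
  α_1 = 5: Horner steps 2 → 1 → 3, so m(5) = 3.
  α_2 = 6: Horner steps 2 → 3 → 2, so m(6) = 2.
  α_3 = 2: Horner steps 2 → 2 → 2, so m(2) = 2.
  α_4 = 3: Horner steps 2 → 4 → 3, so m(3) = 3.
  α_5 = 1: Horner steps 2 → 0 → 5, so m(1) = 5.
Codeword c = [3, 2, 2, 3, 5] ∈ F_7^5.


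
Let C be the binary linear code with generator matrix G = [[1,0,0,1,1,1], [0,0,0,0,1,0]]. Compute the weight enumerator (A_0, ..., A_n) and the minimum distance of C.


Weight distribution: A_0 = 1, A_1 = 1, A_3 = 1, A_4 = 1. Minimum distance d = 1.

Enumerate all 2^2 = 4 messages m ∈ F_2^2.
For each, compute codeword c = mG in F_2^6, then tally its weight.
  m = 00 → c = 000000, weight = 0.
  m = 10 → c = 100111, weight = 4.
  m = 01 → c = 000010, weight = 1.
  m = 11 → c = 100101, weight = 3.
Tally weights:
  weight 0: 1 codewords.
  weight 1: 1 codewords.
  weight 3: 1 codewords.
  weight 4: 1 codewords.
Minimum distance d = smallest w > 0 with A_w > 0 = 1.
Sanity: Σ A_w = 4 = 2^2 = 4 ✓.


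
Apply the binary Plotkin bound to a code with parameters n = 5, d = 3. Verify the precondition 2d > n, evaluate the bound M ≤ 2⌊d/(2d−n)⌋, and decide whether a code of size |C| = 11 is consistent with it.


Plotkin bound M ≤ 6; given |C| = 11 > bound (violated).

Check applicability: 2d = 6, n = 5.
2d − n = 1 > 0, so Plotkin applies.
Compute d/(2d−n) = 3/1 ≈ 3.0000.
⌊d/(2d−n)⌋ = 3.
Plotkin bound: M ≤ 2·3 = 6.
Given |C| = 11, check: VIOLATED.
This |C| is above the Plotkin bound, so no binary code with n = 5, d = 3 and 11 codewords exists.


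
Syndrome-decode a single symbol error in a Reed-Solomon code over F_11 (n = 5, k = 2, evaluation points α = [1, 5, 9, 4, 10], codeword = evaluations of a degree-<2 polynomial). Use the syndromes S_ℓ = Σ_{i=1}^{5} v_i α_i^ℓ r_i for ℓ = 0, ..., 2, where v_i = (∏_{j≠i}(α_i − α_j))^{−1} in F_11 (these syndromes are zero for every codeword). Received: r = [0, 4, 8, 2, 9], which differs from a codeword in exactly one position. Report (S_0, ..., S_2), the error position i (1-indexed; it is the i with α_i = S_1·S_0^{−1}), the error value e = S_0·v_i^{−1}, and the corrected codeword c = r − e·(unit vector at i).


S = (6, 2, 8), error at position 4, error magnitude e = 10, c = [0, 4, 8, 3, 9].

Step 1: column multipliers v_i = (∏_{j≠i}(α_i − α_j))^{−1} mod 11.
  i = 1 (α = 1): (1−5)(1−9)(1−4)(1−10) = (−4)·(−8)·(−3)·(−9) = 864 ≡ 6, so v_1 = 6^{−1} = 2 (mod 11).
  i = 2 (α = 5): (5−1)(5−9)(5−4)(5−10) = 4·(−4)·1·(−5) = 80 ≡ 3, so v_2 = 3^{−1} = 4 (mod 11).
  i = 3 (α = 9): (9−1)(9−5)(9−4)(9−10) = 8·4·5·(−1) = −160 ≡ 5, so v_3 = 5^{−1} = 9 (mod 11).
  i = 4 (α = 4): (4−1)(4−5)(4−9)(4−10) = 3·(−1)·(−5)·(−6) = −90 ≡ 9, so v_4 = 9^{−1} = 5 (mod 11).
  i = 5 (α = 10): (10−1)(10−5)(10−9)(10−4) = 9·5·1·6 = 270 ≡ 6, so v_5 = 6^{−1} = 2 (mod 11).
  v = [2, 4, 9, 5, 2].
Step 2: syndromes of r = [0, 4, 8, 2, 9] (all sums mod 11).
  S_0 = Σ v_i r_i = 2·0 + 4·4 + 9·8 + 5·2 + 2·9 = 116 ≡ 6.
  S_1 = Σ v_i α_i r_i = 2·1·0 + 4·5·4 + 9·9·8 + 5·4·2 + 2·10·9 = 948 ≡ 2.
  α_i^2 mod 11 = [1, 3, 4, 5, 1].
  S_2 = Σ v_i α_i^2 r_i = 2·1·0 + 4·3·4 + 9·4·8 + 5·5·2 + 2·1·9 = 404 ≡ 8.
  S = (6, 2, 8) ≠ 0, so r is not a codeword (an error is present).
Step 3: locate the error. For a single error e at position i, S_ℓ = v_i·e·α_i^ℓ, so α_err = S_1/S_0.
  S_0^{−1} = 6^{−1} = 2 (mod 11), so α_err = 2·2 = 4 ≡ 4 = α_4. Error position i = 4.
  Consistency check: S_2/S_1 = 8·6 = 48 ≡ 4 = α_err ✓ (single-error assumption holds).
Step 4: error magnitude e = S_0/v_4 = S_0·∏_{j≠4}(α_4 − α_j) = 6·9 = 54 ≡ 10 (mod 11).
Step 5: correct position 4: c_4 = r_4 − e = 2 − 10 ≡ 3 (mod 11). Hence c = [0, 4, 8, 3, 9].
  Check: interpolating c through the α_i gives m(x) = 10 + 1·x (degree < 2) with m(α_i) = c_i for every i, so c is indeed a codeword.


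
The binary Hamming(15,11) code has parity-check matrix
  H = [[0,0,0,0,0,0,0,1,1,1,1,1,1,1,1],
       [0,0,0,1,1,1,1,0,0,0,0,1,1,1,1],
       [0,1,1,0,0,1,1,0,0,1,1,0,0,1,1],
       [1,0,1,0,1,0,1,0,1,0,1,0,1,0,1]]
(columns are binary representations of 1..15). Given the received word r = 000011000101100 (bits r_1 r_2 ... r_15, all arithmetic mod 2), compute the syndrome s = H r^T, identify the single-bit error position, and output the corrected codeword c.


s = (1, 0, 0, 0)^T, error position = 8, corrected codeword c = 000011010101100

Compute s = H r^T mod 2 one row at a time:
  s_1 = 0 + 0 + 1 + 0 + 1 + 1 + 0 + 0 = 3 ≡ 1 (mod 2).
  s_2 = 0 + 1 + 1 + 0 + 1 + 1 + 0 + 0 = 4 ≡ 0 (mod 2).
  s_3 = 0 + 0 + 1 + 0 + 1 + 0 + 0 + 0 = 2 ≡ 0 (mod 2).
  s_4 = 0 + 0 + 1 + 0 + 0 + 0 + 1 + 0 = 2 ≡ 0 (mod 2).
s = (1, 0, 0, 0)^T — this equals column 8 of H (binary 1000), so error is at position 8.
Correct: flip bit 8 of r = 000011000101100 to get c = 000011010101100.


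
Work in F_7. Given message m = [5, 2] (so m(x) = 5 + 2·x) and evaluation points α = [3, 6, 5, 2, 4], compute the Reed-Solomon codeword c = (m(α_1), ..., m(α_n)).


c = [4, 3, 1, 2, 6]

Message polynomial: m(x) = 5 + 2·x (mod 7).
For each evaluation point α_i, compute m(α_i) mod 7:
  α_1 = 3: Horner steps 2 → 4, so m(3) = 4.
  α_2 = 6: Horner steps 2 → 3, so m(6) = 3.
  α_3 = 5: Horner steps 2 → 1, so m(5) = 1.
  α_4 = 2: Horner steps 2 → 2, so m(2) = 2.
  α_5 = 4: Horner steps 2 → 6, so m(4) = 6.
Codeword c = [4, 3, 1, 2, 6] ∈ F_7^5.


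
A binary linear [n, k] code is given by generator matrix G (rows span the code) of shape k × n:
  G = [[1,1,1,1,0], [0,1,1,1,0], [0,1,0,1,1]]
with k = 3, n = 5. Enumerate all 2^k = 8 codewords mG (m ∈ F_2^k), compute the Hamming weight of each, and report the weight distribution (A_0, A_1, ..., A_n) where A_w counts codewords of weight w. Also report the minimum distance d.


Weight distribution: A_0 = 1, A_1 = 1, A_2 = 1, A_3 = 3, A_4 = 2. Minimum distance d = 1.

Enumerate all 2^3 = 8 messages m ∈ F_2^3.
For each, compute codeword c = mG in F_2^5, then tally its weight.
  m = 000 → c = 00000, weight = 0.
  m = 100 → c = 11110, weight = 4.
  m = 010 → c = 01110, weight = 3.
  m = 110 → c = 10000, weight = 1.
  m = 001 → c = 01011, weight = 3.
  m = 101 → c = 10101, weight = 3.
  m = 011 → c = 00101, weight = 2.
  m = 111 → c = 11011, weight = 4.
Tally weights:
  weight 0: 1 codewords.
  weight 1: 1 codewords.
  weight 2: 1 codewords.
  weight 3: 3 codewords.
  weight 4: 2 codewords.
Minimum distance d = smallest w > 0 with A_w > 0 = 1.
Sanity: Σ A_w = 8 = 2^3 = 8 ✓.


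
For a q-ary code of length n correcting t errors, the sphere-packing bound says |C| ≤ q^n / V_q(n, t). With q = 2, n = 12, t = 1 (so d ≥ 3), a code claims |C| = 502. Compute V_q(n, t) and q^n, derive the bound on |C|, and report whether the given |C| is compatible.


V_q(n, t) = 13, q^n = 4096, Hamming bound = 315, |C| = 502 > bound (violated).

Step 1: Compute V_q(n, t) = Σ_{j=0}^1 C(n, j) (q−1)^j.
  j = 0: C(12,0)·(1)^0 = 1·1 = 1.
  j = 1: C(12,1)·(1)^1 = 12·1 = 12.
  V_q(n, t) = 1 + 12 = 13.
Step 2: q^n = 2^12 = 4096.
Step 3: Hamming bound ⌊q^n / V_q(n,t)⌋ = ⌊4096/13⌋ = 315.
Step 4: Compare |C| = 502 to 315: violated.
The claimed |C| lies above the Hamming bound, so no 2-ary code of length 12 with d ≥ 3 can have 502 codewords.


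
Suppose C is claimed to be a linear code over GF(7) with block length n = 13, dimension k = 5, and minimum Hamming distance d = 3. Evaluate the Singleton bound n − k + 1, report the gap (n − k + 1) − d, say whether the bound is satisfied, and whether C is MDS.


Singleton RHS = n − k + 1 = 9, slack = 6, bound satisfied, not MDS.

Singleton bound: d ≤ n − k + 1.
Here n = 13, k = 5, so n − k + 1 = 9.
Given d = 3, check d ≤ 9: YES.
Slack = (n − k + 1) − d = 6.
The code is NOT MDS (slack = 6 > 0).
Description: the claimed parameters are [13, 5, 3]_7; such a code would be non-MDS.


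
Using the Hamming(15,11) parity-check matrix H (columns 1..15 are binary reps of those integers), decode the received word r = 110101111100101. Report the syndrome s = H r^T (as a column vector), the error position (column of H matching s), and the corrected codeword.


s = (1, 1, 1, 1)^T, error position = 15, corrected codeword c = 110101111100100

Compute s = H r^T mod 2 one row at a time:
  s_1 = 1 + 1 + 1 + 0 + 0 + 1 + 0 + 1 = 5 ≡ 1 (mod 2).
  s_2 = 1 + 0 + 1 + 1 + 0 + 1 + 0 + 1 = 5 ≡ 1 (mod 2).
  s_3 = 1 + 0 + 1 + 1 + 1 + 0 + 0 + 1 = 5 ≡ 1 (mod 2).
  s_4 = 1 + 0 + 0 + 1 + 1 + 0 + 1 + 1 = 5 ≡ 1 (mod 2).
s = (1, 1, 1, 1)^T — this equals column 15 of H (binary 1111), so error is at position 15.
Correct: flip bit 15 of r = 110101111100101 to get c = 110101111100100.


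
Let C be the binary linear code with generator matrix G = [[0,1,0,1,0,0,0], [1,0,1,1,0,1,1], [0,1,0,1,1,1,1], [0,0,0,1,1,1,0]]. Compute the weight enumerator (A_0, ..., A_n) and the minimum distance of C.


Weight distribution: A_0 = 1, A_2 = 3, A_3 = 4, A_4 = 3, A_5 = 4, A_6 = 1. Minimum distance d = 2.

Enumerate all 2^4 = 16 messages m ∈ F_2^4.
For each, compute codeword c = mG in F_2^7, then tally its weight.
  m = 0000 → c = 0000000, weight = 0.
  m = 1000 → c = 0101000, weight = 2.
  m = 0100 → c = 1011011, weight = 5.
  m = 1100 → c = 1110011, weight = 5.
  m = 0010 → c = 0101111, weight = 5.
  m = 1010 → c = 0000111, weight = 3.
  m = 0110 → c = 1110100, weight = 4.
  m = 1110 → c = 1011100, weight = 4.
  m = 0001 → c = 0001110, weight = 3.
  m = 1001 → c = 0100110, weight = 3.
  m = 0101 → c = 1010101, weight = 4.
  m = 1101 → c = 1111101, weight = 6.
  m = 0011 → c = 0100001, weight = 2.
  m = 1011 → c = 0001001, weight = 2.
  m = 0111 → c = 1111010, weight = 5.
  m = 1111 → c = 1010010, weight = 3.
Tally weights:
  weight 0: 1 codewords.
  weight 2: 3 codewords.
  weight 3: 4 codewords.
  weight 4: 3 codewords.
  weight 5: 4 codewords.
  weight 6: 1 codewords.
Minimum distance d = smallest w > 0 with A_w > 0 = 2.
Sanity: Σ A_w = 16 = 2^4 = 16 ✓.


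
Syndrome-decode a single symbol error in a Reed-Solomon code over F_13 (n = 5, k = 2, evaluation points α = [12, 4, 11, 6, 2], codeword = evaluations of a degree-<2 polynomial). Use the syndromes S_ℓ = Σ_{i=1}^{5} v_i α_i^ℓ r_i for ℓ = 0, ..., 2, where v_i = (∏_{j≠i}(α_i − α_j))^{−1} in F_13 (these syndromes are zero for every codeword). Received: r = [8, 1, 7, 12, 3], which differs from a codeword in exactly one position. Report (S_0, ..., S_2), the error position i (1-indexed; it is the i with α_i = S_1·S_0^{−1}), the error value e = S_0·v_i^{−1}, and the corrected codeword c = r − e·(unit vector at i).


S = (11, 2, 11), error at position 1, error magnitude e = 2, c = [6, 1, 7, 12, 3].

Step 1: column multipliers v_i = (∏_{j≠i}(α_i − α_j))^{−1} mod 13.
  i = 1 (α = 12): (12−4)(12−11)(12−6)(12−2) = 8·1·6·10 = 480 ≡ 12, so v_1 = 12^{−1} = 12 (mod 13).
  i = 2 (α = 4): (4−12)(4−11)(4−6)(4−2) = (−8)·(−7)·(−2)·2 = −224 ≡ 10, so v_2 = 10^{−1} = 4 (mod 13).
  i = 3 (α = 11): (11−12)(11−4)(11−6)(11−2) = (−1)·7·5·9 = −315 ≡ 10, so v_3 = 10^{−1} = 4 (mod 13).
  i = 4 (α = 6): (6−12)(6−4)(6−11)(6−2) = (−6)·2·(−5)·4 = 240 ≡ 6, so v_4 = 6^{−1} = 11 (mod 13).
  i = 5 (α = 2): (2−12)(2−4)(2−11)(2−6) = (−10)·(−2)·(−9)·(−4) = 720 ≡ 5, so v_5 = 5^{−1} = 8 (mod 13).
  v = [12, 4, 4, 11, 8].
Step 2: syndromes of r = [8, 1, 7, 12, 3] (all sums mod 13).
  S_0 = Σ v_i r_i = 12·8 + 4·1 + 4·7 + 11·12 + 8·3 = 284 ≡ 11.
  S_1 = Σ v_i α_i r_i = 12·12·8 + 4·4·1 + 4·11·7 + 11·6·12 + 8·2·3 = 2316 ≡ 2.
  α_i^2 mod 13 = [1, 3, 4, 10, 4].
  S_2 = Σ v_i α_i^2 r_i = 12·1·8 + 4·3·1 + 4·4·7 + 11·10·12 + 8·4·3 = 1636 ≡ 11.
  S = (11, 2, 11) ≠ 0, so r is not a codeword (an error is present).
Step 3: locate the error. For a single error e at position i, S_ℓ = v_i·e·α_i^ℓ, so α_err = S_1/S_0.
  S_0^{−1} = 11^{−1} = 6 (mod 13), so α_err = 2·6 = 12 ≡ 12 = α_1. Error position i = 1.
  Consistency check: S_2/S_1 = 11·7 = 77 ≡ 12 = α_err ✓ (single-error assumption holds).
Step 4: error magnitude e = S_0/v_1 = S_0·∏_{j≠1}(α_1 − α_j) = 11·12 = 132 ≡ 2 (mod 13).
Step 5: correct position 1: c_1 = r_1 − e = 8 − 2 ≡ 6 (mod 13). Hence c = [6, 1, 7, 12, 3].
  Check: interpolating c through the α_i gives m(x) = 5 + 12·x (degree < 2) with m(α_i) = c_i for every i, so c is indeed a codeword.


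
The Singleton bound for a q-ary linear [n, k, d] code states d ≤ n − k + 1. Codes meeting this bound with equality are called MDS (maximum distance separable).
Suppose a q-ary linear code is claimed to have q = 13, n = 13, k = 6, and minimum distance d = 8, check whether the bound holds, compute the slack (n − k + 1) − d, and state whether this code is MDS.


Singleton RHS = n − k + 1 = 8, slack = 0, bound satisfied, MDS.

Singleton bound: d ≤ n − k + 1.
Here n = 13, k = 6, so n − k + 1 = 8.
Given d = 8, check d ≤ 8: YES.
Slack = (n − k + 1) − d = 0.
The code is MDS (slack = 0).
Description: the claimed parameters are [13, 6, 8]_13; such a code would be MDS (meets Singleton bound).


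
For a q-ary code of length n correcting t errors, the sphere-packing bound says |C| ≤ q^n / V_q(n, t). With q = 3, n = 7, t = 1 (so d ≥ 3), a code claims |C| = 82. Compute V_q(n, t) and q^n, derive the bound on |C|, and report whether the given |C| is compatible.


V_q(n, t) = 15, q^n = 2187, Hamming bound = 145, |C| = 82 ≤ bound (satisfied).

Step 1: Compute V_q(n, t) = Σ_{j=0}^1 C(n, j) (q−1)^j.
  j = 0: C(7,0)·(2)^0 = 1·1 = 1.
  j = 1: C(7,1)·(2)^1 = 7·2 = 14.
  V_q(n, t) = 1 + 14 = 15.
Step 2: q^n = 3^7 = 2187.
Step 3: Hamming bound ⌊q^n / V_q(n,t)⌋ = ⌊2187/15⌋ = 145.
Step 4: Compare |C| = 82 to 145: satisfied.
The claimed |C| lies below the Hamming bound.


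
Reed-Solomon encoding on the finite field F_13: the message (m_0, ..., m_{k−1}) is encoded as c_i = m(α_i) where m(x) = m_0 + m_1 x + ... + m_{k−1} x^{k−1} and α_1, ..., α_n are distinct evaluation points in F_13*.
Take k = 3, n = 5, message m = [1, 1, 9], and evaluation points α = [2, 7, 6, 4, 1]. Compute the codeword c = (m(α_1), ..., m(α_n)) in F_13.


c = [0, 7, 6, 6, 11]

Message polynomial: m(x) = 1 + 1·x + 9·x^2 (mod 13).
For each evaluation point α_i, compute m(α_i) mod 13:
  α_1 = 2: Horner steps 9 → 6 → 0, so m(2) = 0.
  α_2 = 7: Horner steps 9 → 12 → 7, so m(7) = 7.
  α_3 = 6: Horner steps 9 → 3 → 6, so m(6) = 6.
  α_4 = 4: Horner steps 9 → 11 → 6, so m(4) = 6.
  α_5 = 1: Horner steps 9 → 10 → 11, so m(1) = 11.
Codeword c = [0, 7, 6, 6, 11] ∈ F_13^5.


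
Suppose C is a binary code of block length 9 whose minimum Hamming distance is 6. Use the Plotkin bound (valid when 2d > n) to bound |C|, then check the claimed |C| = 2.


Plotkin bound M ≤ 4; given |C| = 2 ≤ bound (satisfied).

Check applicability: 2d = 12, n = 9.
2d − n = 3 > 0, so Plotkin applies.
Compute d/(2d−n) = 6/3 ≈ 2.0000.
⌊d/(2d−n)⌋ = 2.
Plotkin bound: M ≤ 2·2 = 4.
Given |C| = 2, check: satisfied.
This |C| is below the Plotkin bound.


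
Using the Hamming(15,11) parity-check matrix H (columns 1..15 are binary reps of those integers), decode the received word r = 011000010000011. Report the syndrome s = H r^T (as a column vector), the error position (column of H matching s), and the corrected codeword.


s = (1, 0, 0, 0)^T, error position = 8, corrected codeword c = 011000000000011

Compute s = H r^T mod 2 one row at a time:
  s_1 = 1 + 0 + 0 + 0 + 0 + 0 + 1 + 1 = 3 ≡ 1 (mod 2).
  s_2 = 0 + 0 + 0 + 0 + 0 + 0 + 1 + 1 = 2 ≡ 0 (mod 2).
  s_3 = 1 + 1 + 0 + 0 + 0 + 0 + 1 + 1 = 4 ≡ 0 (mod 2).
  s_4 = 0 + 1 + 0 + 0 + 0 + 0 + 0 + 1 = 2 ≡ 0 (mod 2).
s = (1, 0, 0, 0)^T — this equals column 8 of H (binary 1000), so error is at position 8.
Correct: flip bit 8 of r = 011000010000011 to get c = 011000000000011.


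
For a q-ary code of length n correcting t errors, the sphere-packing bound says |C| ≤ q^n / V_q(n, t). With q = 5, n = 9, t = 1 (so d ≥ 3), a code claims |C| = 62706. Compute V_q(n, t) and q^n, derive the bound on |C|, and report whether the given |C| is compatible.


V_q(n, t) = 37, q^n = 1953125, Hamming bound = 52787, |C| = 62706 > bound (violated).

Step 1: Compute V_q(n, t) = Σ_{j=0}^1 C(n, j) (q−1)^j.
  j = 0: C(9,0)·(4)^0 = 1·1 = 1.
  j = 1: C(9,1)·(4)^1 = 9·4 = 36.
  V_q(n, t) = 1 + 36 = 37.
Step 2: q^n = 5^9 = 1953125.
Step 3: Hamming bound ⌊q^n / V_q(n,t)⌋ = ⌊1953125/37⌋ = 52787.
Step 4: Compare |C| = 62706 to 52787: violated.
The claimed |C| lies above the Hamming bound, so no 5-ary code of length 9 with d ≥ 3 can have 62706 codewords.


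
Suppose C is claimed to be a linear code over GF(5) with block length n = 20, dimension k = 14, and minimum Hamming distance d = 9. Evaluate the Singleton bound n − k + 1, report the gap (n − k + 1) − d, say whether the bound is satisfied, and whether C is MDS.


Singleton RHS = n − k + 1 = 7, slack = -2, bound violated (no such code; not MDS).

Singleton bound: d ≤ n − k + 1.
Here n = 20, k = 14, so n − k + 1 = 7.
Given d = 9, check d ≤ 7: NO.
Slack = (n − k + 1) − d = -2.
The slack is negative: d = 9 exceeds n − k + 1 = 7 by 2, so the Singleton bound is violated and no linear [20, 14, 9]_5 code can exist. In particular it is not MDS (MDS requires d = n − k + 1 exactly).
Description: the claimed parameters are [20, 14, 9]_5; such a code would be impossible (violates the Singleton bound).


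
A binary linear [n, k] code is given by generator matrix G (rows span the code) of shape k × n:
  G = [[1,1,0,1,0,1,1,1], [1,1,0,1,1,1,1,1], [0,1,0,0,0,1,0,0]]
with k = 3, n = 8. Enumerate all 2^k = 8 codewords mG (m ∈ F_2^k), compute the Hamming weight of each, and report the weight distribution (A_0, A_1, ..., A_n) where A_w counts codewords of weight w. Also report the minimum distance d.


Weight distribution: A_0 = 1, A_1 = 1, A_2 = 1, A_3 = 1, A_4 = 1, A_5 = 1, A_6 = 1, A_7 = 1. Minimum distance d = 1.

Enumerate all 2^3 = 8 messages m ∈ F_2^3.
For each, compute codeword c = mG in F_2^8, then tally its weight.
  m = 000 → c = 00000000, weight = 0.
  m = 100 → c = 11010111, weight = 6.
  m = 010 → c = 11011111, weight = 7.
  m = 110 → c = 00001000, weight = 1.
  m = 001 → c = 01000100, weight = 2.
  m = 101 → c = 10010011, weight = 4.
  m = 011 → c = 10011011, weight = 5.
  m = 111 → c = 01001100, weight = 3.
Tally weights:
  weight 0: 1 codewords.
  weight 1: 1 codewords.
  weight 2: 1 codewords.
  weight 3: 1 codewords.
  weight 4: 1 codewords.
  weight 5: 1 codewords.
  weight 6: 1 codewords.
  weight 7: 1 codewords.
Minimum distance d = smallest w > 0 with A_w > 0 = 1.
Sanity: Σ A_w = 8 = 2^3 = 8 ✓.


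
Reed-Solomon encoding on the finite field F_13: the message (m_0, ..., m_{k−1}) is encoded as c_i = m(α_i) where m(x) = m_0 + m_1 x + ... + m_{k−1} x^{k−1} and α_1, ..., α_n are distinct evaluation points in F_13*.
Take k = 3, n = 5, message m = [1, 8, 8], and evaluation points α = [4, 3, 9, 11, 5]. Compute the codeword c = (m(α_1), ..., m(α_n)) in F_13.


c = [5, 6, 6, 4, 7]

Message polynomial: m(x) = 1 + 8·x + 8·x^2 (mod 13).
For each evaluation point α_i, compute m(α_i) mod 13:
  α_1 = 4: Horner steps 8 → 1 → 5, so m(4) = 5.
  α_2 = 3: Horner steps 8 → 6 → 6, so m(3) = 6.
  α_3 = 9: Horner steps 8 → 2 → 6, so m(9) = 6.
  α_4 = 11: Horner steps 8 → 5 → 4, so m(11) = 4.
  α_5 = 5: Horner steps 8 → 9 → 7, so m(5) = 7.
Codeword c = [5, 6, 6, 4, 7] ∈ F_13^5.


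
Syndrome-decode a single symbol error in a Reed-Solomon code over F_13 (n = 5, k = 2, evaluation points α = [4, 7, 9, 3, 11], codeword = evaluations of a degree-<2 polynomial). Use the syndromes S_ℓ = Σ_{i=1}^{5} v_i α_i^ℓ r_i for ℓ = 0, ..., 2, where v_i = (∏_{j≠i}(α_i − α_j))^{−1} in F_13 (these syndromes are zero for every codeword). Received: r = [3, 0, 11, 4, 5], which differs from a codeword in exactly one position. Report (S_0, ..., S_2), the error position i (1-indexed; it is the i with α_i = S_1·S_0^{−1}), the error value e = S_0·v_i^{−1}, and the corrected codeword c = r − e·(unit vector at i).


S = (8, 10, 6), error at position 5, error magnitude e = 9, c = [3, 0, 11, 4, 9].

Step 1: column multipliers v_i = (∏_{j≠i}(α_i − α_j))^{−1} mod 13.
  i = 1 (α = 4): (4−7)(4−9)(4−3)(4−11) = (−3)·(−5)·1·(−7) = −105 ≡ 12, so v_1 = 12^{−1} = 12 (mod 13).
  i = 2 (α = 7): (7−4)(7−9)(7−3)(7−11) = 3·(−2)·4·(−4) = 96 ≡ 5, so v_2 = 5^{−1} = 8 (mod 13).
  i = 3 (α = 9): (9−4)(9−7)(9−3)(9−11) = 5·2·6·(−2) = −120 ≡ 10, so v_3 = 10^{−1} = 4 (mod 13).
  i = 4 (α = 3): (3−4)(3−7)(3−9)(3−11) = (−1)·(−4)·(−6)·(−8) = 192 ≡ 10, so v_4 = 10^{−1} = 4 (mod 13).
  i = 5 (α = 11): (11−4)(11−7)(11−9)(11−3) = 7·4·2·8 = 448 ≡ 6, so v_5 = 6^{−1} = 11 (mod 13).
  v = [12, 8, 4, 4, 11].
Step 2: syndromes of r = [3, 0, 11, 4, 5] (all sums mod 13).
  S_0 = Σ v_i r_i = 12·3 + 8·0 + 4·11 + 4·4 + 11·5 = 151 ≡ 8.
  S_1 = Σ v_i α_i r_i = 12·4·3 + 8·7·0 + 4·9·11 + 4·3·4 + 11·11·5 = 1193 ≡ 10.
  α_i^2 mod 13 = [3, 10, 3, 9, 4].
  S_2 = Σ v_i α_i^2 r_i = 12·3·3 + 8·10·0 + 4·3·11 + 4·9·4 + 11·4·5 = 604 ≡ 6.
  S = (8, 10, 6) ≠ 0, so r is not a codeword (an error is present).
Step 3: locate the error. For a single error e at position i, S_ℓ = v_i·e·α_i^ℓ, so α_err = S_1/S_0.
  S_0^{−1} = 8^{−1} = 5 (mod 13), so α_err = 10·5 = 50 ≡ 11 = α_5. Error position i = 5.
  Consistency check: S_2/S_1 = 6·4 = 24 ≡ 11 = α_err ✓ (single-error assumption holds).
Step 4: error magnitude e = S_0/v_5 = S_0·∏_{j≠5}(α_5 − α_j) = 8·6 = 48 ≡ 9 (mod 13).
Step 5: correct position 5: c_5 = r_5 − e = 5 − 9 ≡ 9 (mod 13). Hence c = [3, 0, 11, 4, 9].
  Check: interpolating c through the α_i gives m(x) = 7 + 12·x (degree < 2) with m(α_i) = c_i for every i, so c is indeed a codeword.


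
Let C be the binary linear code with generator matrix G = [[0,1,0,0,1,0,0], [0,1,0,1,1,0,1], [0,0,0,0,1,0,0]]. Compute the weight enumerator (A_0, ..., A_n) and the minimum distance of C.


Weight distribution: A_0 = 1, A_1 = 2, A_2 = 2, A_3 = 2, A_4 = 1. Minimum distance d = 1.

Enumerate all 2^3 = 8 messages m ∈ F_2^3.
For each, compute codeword c = mG in F_2^7, then tally its weight.
  m = 000 → c = 0000000, weight = 0.
  m = 100 → c = 0100100, weight = 2.
  m = 010 → c = 0101101, weight = 4.
  m = 110 → c = 0001001, weight = 2.
  m = 001 → c = 0000100, weight = 1.
  m = 101 → c = 0100000, weight = 1.
  m = 011 → c = 0101001, weight = 3.
  m = 111 → c = 0001101, weight = 3.
Tally weights:
  weight 0: 1 codewords.
  weight 1: 2 codewords.
  weight 2: 2 codewords.
  weight 3: 2 codewords.
  weight 4: 1 codewords.
Minimum distance d = smallest w > 0 with A_w > 0 = 1.
Sanity: Σ A_w = 8 = 2^3 = 8 ✓.


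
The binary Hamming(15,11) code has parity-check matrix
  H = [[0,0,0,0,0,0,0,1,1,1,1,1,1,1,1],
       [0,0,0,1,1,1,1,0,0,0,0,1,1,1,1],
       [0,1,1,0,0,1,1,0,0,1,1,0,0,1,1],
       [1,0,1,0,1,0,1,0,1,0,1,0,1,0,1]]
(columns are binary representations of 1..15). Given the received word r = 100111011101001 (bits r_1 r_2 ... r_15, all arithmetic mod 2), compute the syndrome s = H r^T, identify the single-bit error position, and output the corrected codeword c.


s = (1, 1, 1, 0)^T, error position = 14, corrected codeword c = 100111011101011

Compute s = H r^T mod 2 one row at a time:
  s_1 = 1 + 1 + 1 + 0 + 1 + 0 + 0 + 1 = 5 ≡ 1 (mod 2).
  s_2 = 1 + 1 + 1 + 0 + 1 + 0 + 0 + 1 = 5 ≡ 1 (mod 2).
  s_3 = 0 + 0 + 1 + 0 + 1 + 0 + 0 + 1 = 3 ≡ 1 (mod 2).
  s_4 = 1 + 0 + 1 + 0 + 1 + 0 + 0 + 1 = 4 ≡ 0 (mod 2).
s = (1, 1, 1, 0)^T — this equals column 14 of H (binary 1110), so error is at position 14.
Correct: flip bit 14 of r = 100111011101001 to get c = 100111011101011.


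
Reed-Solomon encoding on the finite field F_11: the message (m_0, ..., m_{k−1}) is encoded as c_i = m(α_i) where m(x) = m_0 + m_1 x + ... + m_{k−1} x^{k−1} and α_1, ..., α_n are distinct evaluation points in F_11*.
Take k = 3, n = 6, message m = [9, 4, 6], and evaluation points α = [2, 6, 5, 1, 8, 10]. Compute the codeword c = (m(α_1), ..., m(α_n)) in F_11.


c = [8, 7, 3, 8, 7, 0]

Message polynomial: m(x) = 9 + 4·x + 6·x^2 (mod 11).
For each evaluation point α_i, compute m(α_i) mod 11:
  α_1 = 2: Horner steps 6 → 5 → 8, so m(2) = 8.
  α_2 = 6: Horner steps 6 → 7 → 7, so m(6) = 7.
  α_3 = 5: Horner steps 6 → 1 → 3, so m(5) = 3.
  α_4 = 1: Horner steps 6 → 10 → 8, so m(1) = 8.
  α_5 = 8: Horner steps 6 → 8 → 7, so m(8) = 7.
  α_6 = 10: Horner steps 6 → 9 → 0, so m(10) = 0.
Codeword c = [8, 7, 3, 8, 7, 0] ∈ F_11^6.


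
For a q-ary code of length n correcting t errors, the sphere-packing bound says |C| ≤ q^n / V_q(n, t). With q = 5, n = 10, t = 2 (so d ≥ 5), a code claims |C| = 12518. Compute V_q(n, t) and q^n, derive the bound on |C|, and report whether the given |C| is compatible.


V_q(n, t) = 761, q^n = 9765625, Hamming bound = 12832, |C| = 12518 ≤ bound (satisfied).

Step 1: Compute V_q(n, t) = Σ_{j=0}^2 C(n, j) (q−1)^j.
  j = 0: C(10,0)·(4)^0 = 1·1 = 1.
  j = 1: C(10,1)·(4)^1 = 10·4 = 40.
  j = 2: C(10,2)·(4)^2 = 45·16 = 720.
  V_q(n, t) = 1 + 40 + 720 = 761.
Step 2: q^n = 5^10 = 9765625.
Step 3: Hamming bound ⌊q^n / V_q(n,t)⌋ = ⌊9765625/761⌋ = 12832.
Step 4: Compare |C| = 12518 to 12832: satisfied.
The claimed |C| lies below the Hamming bound.


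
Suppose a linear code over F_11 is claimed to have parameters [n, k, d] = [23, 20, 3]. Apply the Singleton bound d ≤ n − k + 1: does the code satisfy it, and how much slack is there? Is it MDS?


Singleton RHS = n − k + 1 = 4, slack = 1, bound satisfied, not MDS.

Singleton bound: d ≤ n − k + 1.
Here n = 23, k = 20, so n − k + 1 = 4.
Given d = 3, check d ≤ 4: YES.
Slack = (n − k + 1) − d = 1.
The code is NOT MDS (slack = 1 > 0).
Description: the claimed parameters are [23, 20, 3]_11; such a code would be non-MDS.


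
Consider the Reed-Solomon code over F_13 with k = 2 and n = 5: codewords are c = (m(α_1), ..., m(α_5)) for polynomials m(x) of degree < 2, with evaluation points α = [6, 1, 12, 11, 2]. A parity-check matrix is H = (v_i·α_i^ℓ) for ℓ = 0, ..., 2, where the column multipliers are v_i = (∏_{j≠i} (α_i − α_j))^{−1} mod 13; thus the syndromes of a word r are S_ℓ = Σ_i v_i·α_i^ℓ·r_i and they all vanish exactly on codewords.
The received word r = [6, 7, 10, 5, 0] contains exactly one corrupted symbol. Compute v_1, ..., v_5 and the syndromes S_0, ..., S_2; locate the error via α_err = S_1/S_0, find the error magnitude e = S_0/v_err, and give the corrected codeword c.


S = (10, 7, 1), error at position 5, error magnitude e = 1, c = [6, 7, 10, 5, 12].

Step 1: column multipliers v_i = (∏_{j≠i}(α_i − α_j))^{−1} mod 13.
  i = 1 (α = 6): (6−1)(6−12)(6−11)(6−2) = 5·(−6)·(−5)·4 = 600 ≡ 2, so v_1 = 2^{−1} = 7 (mod 13).
  i = 2 (α = 1): (1−6)(1−12)(1−11)(1−2) = (−5)·(−11)·(−10)·(−1) = 550 ≡ 4, so v_2 = 4^{−1} = 10 (mod 13).
  i = 3 (α = 12): (12−6)(12−1)(12−11)(12−2) = 6·11·1·10 = 660 ≡ 10, so v_3 = 10^{−1} = 4 (mod 13).
  i = 4 (α = 11): (11−6)(11−1)(11−12)(11−2) = 5·10·(−1)·9 = −450 ≡ 5, so v_4 = 5^{−1} = 8 (mod 13).
  i = 5 (α = 2): (2−6)(2−1)(2−12)(2−11) = (−4)·1·(−10)·(−9) = −360 ≡ 4, so v_5 = 4^{−1} = 10 (mod 13).
  v = [7, 10, 4, 8, 10].
Step 2: syndromes of r = [6, 7, 10, 5, 0] (all sums mod 13).
  S_0 = Σ v_i r_i = 7·6 + 10·7 + 4·10 + 8·5 + 10·0 = 192 ≡ 10.
  S_1 = Σ v_i α_i r_i = 7·6·6 + 10·1·7 + 4·12·10 + 8·11·5 + 10·2·0 = 1242 ≡ 7.
  α_i^2 mod 13 = [10, 1, 1, 4, 4].
  S_2 = Σ v_i α_i^2 r_i = 7·10·6 + 10·1·7 + 4·1·10 + 8·4·5 + 10·4·0 = 690 ≡ 1.
  S = (10, 7, 1) ≠ 0, so r is not a codeword (an error is present).
Step 3: locate the error. For a single error e at position i, S_ℓ = v_i·e·α_i^ℓ, so α_err = S_1/S_0.
  S_0^{−1} = 10^{−1} = 4 (mod 13), so α_err = 7·4 = 28 ≡ 2 = α_5. Error position i = 5.
  Consistency check: S_2/S_1 = 1·2 = 2 ≡ 2 = α_err ✓ (single-error assumption holds).
Step 4: error magnitude e = S_0/v_5 = S_0·∏_{j≠5}(α_5 − α_j) = 10·4 = 40 ≡ 1 (mod 13).
Step 5: correct position 5: c_5 = r_5 − e = 0 − 1 ≡ 12 (mod 13). Hence c = [6, 7, 10, 5, 12].
  Check: interpolating c through the α_i gives m(x) = 2 + 5·x (degree < 2) with m(α_i) = c_i for every i, so c is indeed a codeword.
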